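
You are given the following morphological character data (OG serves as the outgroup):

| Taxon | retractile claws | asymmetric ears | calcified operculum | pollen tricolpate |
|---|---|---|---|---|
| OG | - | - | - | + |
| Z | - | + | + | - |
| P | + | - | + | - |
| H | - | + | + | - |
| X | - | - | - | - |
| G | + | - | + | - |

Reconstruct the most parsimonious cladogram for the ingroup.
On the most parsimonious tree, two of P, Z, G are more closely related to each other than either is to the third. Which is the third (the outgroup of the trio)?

Character polarity is set by the outgroup: the derived state is whichever differs from the outgroup's state, so for pollen tricolpate the derived state is '-', and for the remaining characters it is '+'.
Only G and P show the derived state '+' for retractile claws, supporting them as a clade.
asymmetric ears: derived state '+' in H and Z only — synapomorphy for {H, Z}.
Only G, H, P, and Z show the derived state '+' for calcified operculum, supporting them as a clade.
All ingroup taxa share the derived state '-' for pollen tricolpate; it defines the ingroup but does not resolve relationships within it.
Most parsimonious ingroup topology: (((Z,H),(P,G)),X).
G and P share a more recent common ancestor with each other than either does with Z, so Z is the least closely related of the three.

Z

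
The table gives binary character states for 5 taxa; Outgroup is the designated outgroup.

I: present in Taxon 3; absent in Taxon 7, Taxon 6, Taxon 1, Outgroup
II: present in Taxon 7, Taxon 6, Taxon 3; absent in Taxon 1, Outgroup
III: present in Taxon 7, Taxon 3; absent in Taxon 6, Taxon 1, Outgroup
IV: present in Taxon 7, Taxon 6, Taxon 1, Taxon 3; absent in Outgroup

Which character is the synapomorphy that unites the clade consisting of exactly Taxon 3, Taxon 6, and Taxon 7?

II

The outgroup has state 'absent' for every character, so 'present' is the derived state throughout.
I (derived state 'present') is unique to Taxon 3 (autapomorphy; uninformative for grouping).
II: derived state 'present' in Taxon 3, Taxon 6, and Taxon 7 only — synapomorphy for {Taxon 3, Taxon 6, Taxon 7}.
Only Taxon 3 and Taxon 7 show the derived state 'present' for III, supporting them as a clade.
IV (derived state 'present') is shared by all ingroup taxa — unites the whole ingroup.
Most parsimonious ingroup topology: (((Taxon 7,Taxon 3),Taxon 6),Taxon 1).
The clade {Taxon 3, Taxon 6, Taxon 7} is supported by II: its derived state 'present' occurs in exactly those taxa and in no other taxon (including the outgroup).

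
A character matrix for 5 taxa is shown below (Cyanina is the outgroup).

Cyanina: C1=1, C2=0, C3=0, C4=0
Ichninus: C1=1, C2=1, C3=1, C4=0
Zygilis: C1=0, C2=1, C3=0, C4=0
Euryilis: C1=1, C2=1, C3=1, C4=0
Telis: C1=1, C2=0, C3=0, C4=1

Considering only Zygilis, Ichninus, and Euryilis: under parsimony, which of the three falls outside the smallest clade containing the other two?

Character polarity is set by the outgroup: the derived state is whichever differs from the outgroup's state, so for C1 the derived state is '0', and for the remaining characters it is '1'.
C1: derived state '0' in Zygilis only — an autapomorphy, so it tells us nothing about relationships among taxa.
Only Euryilis, Ichninus, and Zygilis show the derived state '1' for C2, supporting them as a clade.
C3: derived state '1' in Euryilis and Ichninus only — synapomorphy for {Euryilis, Ichninus}.
C4: derived state '1' in Telis only — an autapomorphy, so it tells us nothing about relationships among taxa.
Most parsimonious ingroup topology: (((Ichninus,Euryilis),Zygilis),Telis).
Ichninus and Euryilis share a more recent common ancestor with each other than either does with Zygilis, so Zygilis is the least closely related of the three.

Zygilis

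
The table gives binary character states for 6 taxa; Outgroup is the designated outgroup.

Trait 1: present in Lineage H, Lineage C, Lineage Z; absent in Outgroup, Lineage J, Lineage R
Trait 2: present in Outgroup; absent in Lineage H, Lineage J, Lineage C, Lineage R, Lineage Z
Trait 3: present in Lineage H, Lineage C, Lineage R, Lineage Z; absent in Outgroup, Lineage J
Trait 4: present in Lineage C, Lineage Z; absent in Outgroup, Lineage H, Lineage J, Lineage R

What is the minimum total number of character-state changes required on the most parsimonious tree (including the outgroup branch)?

4

Character polarity is set by the outgroup: the derived state is whichever differs from the outgroup's state, so for Trait 2 the derived state is 'absent', and for the remaining characters it is 'present'.
Only Lineage C, Lineage H, and Lineage Z show the derived state 'present' for Trait 1, supporting them as a clade.
Trait 2 (derived state 'absent') is shared by all ingroup taxa — unites the whole ingroup.
Trait 3: derived state 'present' in Lineage C, Lineage H, Lineage R, and Lineage Z only — synapomorphy for {Lineage C, Lineage H, Lineage R, Lineage Z}.
Trait 4 (derived state 'present') is shared by Lineage C and Lineage Z — a synapomorphy uniting that clade.
Most parsimonious ingroup topology: (((Lineage H,(Lineage C,Lineage Z)),Lineage R),Lineage J).
Changes per character on this tree: Trait 1: 1; Trait 2: 1; Trait 3: 1; Trait 4: 1.
Total = 4.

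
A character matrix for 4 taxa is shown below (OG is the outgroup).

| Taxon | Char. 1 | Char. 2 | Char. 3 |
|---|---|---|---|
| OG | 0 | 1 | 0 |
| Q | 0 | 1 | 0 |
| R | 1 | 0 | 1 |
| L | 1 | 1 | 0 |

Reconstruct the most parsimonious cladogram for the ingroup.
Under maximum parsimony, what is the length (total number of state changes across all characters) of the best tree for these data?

Character polarity is set by the outgroup: the derived state is whichever differs from the outgroup's state, so for Char. 2 the derived state is '0', and for the remaining characters it is '1'.
Char. 1: derived state '1' in L and R only — synapomorphy for {L, R}.
Char. 2 (derived state '0') is unique to R (autapomorphy; uninformative for grouping).
Char. 3 (derived state '1') is unique to R (autapomorphy; uninformative for grouping).
Most parsimonious ingroup topology: (Q,(R,L)).
Changes per character on this tree: Char. 1: 1; Char. 2: 1; Char. 3: 1.
Total = 3.

3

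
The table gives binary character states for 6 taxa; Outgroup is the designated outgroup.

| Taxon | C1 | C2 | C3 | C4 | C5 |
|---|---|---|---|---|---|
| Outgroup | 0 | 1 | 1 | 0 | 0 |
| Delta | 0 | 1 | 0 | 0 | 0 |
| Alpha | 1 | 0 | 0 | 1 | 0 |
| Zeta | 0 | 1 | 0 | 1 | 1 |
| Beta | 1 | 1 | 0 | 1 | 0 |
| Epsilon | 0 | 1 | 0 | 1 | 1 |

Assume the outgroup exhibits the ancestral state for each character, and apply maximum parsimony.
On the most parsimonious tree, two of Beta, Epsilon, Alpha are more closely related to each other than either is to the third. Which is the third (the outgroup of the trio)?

Character polarity is set by the outgroup: the derived state is whichever differs from the outgroup's state, so for C2, C3 the derived state is '0', and for the remaining characters it is '1'.
C1 (derived state '1') is shared by Alpha and Beta — a synapomorphy uniting that clade.
C2 (derived state '0') is unique to Alpha (autapomorphy; uninformative for grouping).
C3 (derived state '0') is shared by all ingroup taxa — unites the whole ingroup.
C4 (derived state '1') is shared by Alpha, Beta, Epsilon, and Zeta — a synapomorphy uniting that clade.
C5 (derived state '1') is shared by Epsilon and Zeta — a synapomorphy uniting that clade.
Most parsimonious ingroup topology: (Delta,((Alpha,Beta),(Zeta,Epsilon))).
Beta and Alpha share a more recent common ancestor with each other than either does with Epsilon, so Epsilon is the least closely related of the three.

Epsilon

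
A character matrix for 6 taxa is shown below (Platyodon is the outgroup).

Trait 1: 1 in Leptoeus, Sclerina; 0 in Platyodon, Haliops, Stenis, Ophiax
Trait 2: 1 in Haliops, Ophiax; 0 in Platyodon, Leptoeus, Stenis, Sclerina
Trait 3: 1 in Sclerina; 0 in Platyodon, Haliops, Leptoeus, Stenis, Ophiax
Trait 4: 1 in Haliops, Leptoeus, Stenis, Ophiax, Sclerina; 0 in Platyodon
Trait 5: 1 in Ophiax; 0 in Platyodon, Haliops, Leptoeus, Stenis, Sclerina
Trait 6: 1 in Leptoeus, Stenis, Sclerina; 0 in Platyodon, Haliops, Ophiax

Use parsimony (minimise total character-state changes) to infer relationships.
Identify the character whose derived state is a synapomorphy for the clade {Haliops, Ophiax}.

Trait 2

The outgroup has state '0' for every character, so '1' is the derived state throughout.
Trait 1 (derived state '1') is shared by Leptoeus and Sclerina — a synapomorphy uniting that clade.
Only Haliops and Ophiax show the derived state '1' for Trait 2, supporting them as a clade.
Trait 3: derived state '1' in Sclerina only — an autapomorphy, so it tells us nothing about relationships among taxa.
All ingroup taxa share the derived state '1' for Trait 4; it defines the ingroup but does not resolve relationships within it.
Trait 5 (derived state '1') is unique to Ophiax (autapomorphy; uninformative for grouping).
Only Leptoeus, Sclerina, and Stenis show the derived state '1' for Trait 6, supporting them as a clade.
Most parsimonious ingroup topology: ((Haliops,Ophiax),((Leptoeus,Sclerina),Stenis)).
The clade {Haliops, Ophiax} is supported by Trait 2: its derived state '1' occurs in exactly those taxa and in no other taxon (including the outgroup).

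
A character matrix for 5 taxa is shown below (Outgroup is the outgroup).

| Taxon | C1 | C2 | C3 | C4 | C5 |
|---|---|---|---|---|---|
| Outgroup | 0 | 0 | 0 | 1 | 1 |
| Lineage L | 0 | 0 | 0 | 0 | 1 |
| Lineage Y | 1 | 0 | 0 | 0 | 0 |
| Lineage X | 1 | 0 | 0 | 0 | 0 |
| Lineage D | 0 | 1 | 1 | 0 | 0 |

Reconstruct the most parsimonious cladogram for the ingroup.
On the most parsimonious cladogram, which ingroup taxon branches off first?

Lineage L

Character polarity is set by the outgroup: the derived state is whichever differs from the outgroup's state, so for C4, C5 the derived state is '0', and for the remaining characters it is '1'.
C1 (derived state '1') is shared by Lineage X and Lineage Y — a synapomorphy uniting that clade.
C2: derived state '1' in Lineage D only — an autapomorphy, so it tells us nothing about relationships among taxa.
C3 (derived state '1') is unique to Lineage D (autapomorphy; uninformative for grouping).
C4 (derived state '0') is shared by all ingroup taxa — unites the whole ingroup.
Only Lineage D, Lineage X, and Lineage Y show the derived state '0' for C5, supporting them as a clade.
Most parsimonious ingroup topology: (Lineage L,((Lineage Y,Lineage X),Lineage D)).
Lineage L is sister to the clade containing all other ingroup taxa, so it is the earliest-diverging (most basal) ingroup lineage.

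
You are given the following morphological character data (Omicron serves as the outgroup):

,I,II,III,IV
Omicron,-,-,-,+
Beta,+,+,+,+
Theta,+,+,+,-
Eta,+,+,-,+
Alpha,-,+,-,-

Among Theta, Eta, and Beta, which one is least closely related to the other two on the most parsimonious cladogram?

Character polarity is set by the outgroup: the derived state is whichever differs from the outgroup's state, so for IV the derived state is '-', and for the remaining characters it is '+'.
I (derived state '+') is shared by Beta, Eta, and Theta — a synapomorphy uniting that clade.
All ingroup taxa share the derived state '+' for II; it defines the ingroup but does not resolve relationships within it.
III (derived state '+') is shared by Beta and Theta — a synapomorphy uniting that clade.
IV (state '-') occurs in Alpha and Theta but conflicts with the nesting implied by the other characters — most parsimoniously interpreted as homoplasy.
Most parsimonious ingroup topology: (((Beta,Theta),Eta),Alpha).
Theta and Beta share a more recent common ancestor with each other than either does with Eta, so Eta is the least closely related of the three.

Eta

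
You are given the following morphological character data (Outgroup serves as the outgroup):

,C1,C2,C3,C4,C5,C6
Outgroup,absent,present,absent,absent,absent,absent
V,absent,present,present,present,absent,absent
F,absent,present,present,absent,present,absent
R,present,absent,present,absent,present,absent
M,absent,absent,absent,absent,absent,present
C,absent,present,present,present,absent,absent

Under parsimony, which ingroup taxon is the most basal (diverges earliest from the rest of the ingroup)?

Character polarity is set by the outgroup: the derived state is whichever differs from the outgroup's state, so for C2 the derived state is 'absent', and for the remaining characters it is 'present'.
C1: derived state 'present' in R only — an autapomorphy, so it tells us nothing about relationships among taxa.
C2 (state 'absent') occurs in M and R but conflicts with the nesting implied by the other characters — most parsimoniously interpreted as homoplasy.
C3 (derived state 'present') is shared by C, F, R, and V — a synapomorphy uniting that clade.
Only C and V show the derived state 'present' for C4, supporting them as a clade.
C5: derived state 'present' in F and R only — synapomorphy for {F, R}.
C6: derived state 'present' in M only — an autapomorphy, so it tells us nothing about relationships among taxa.
Most parsimonious ingroup topology: (((V,C),(F,R)),M).
M is sister to the clade containing all other ingroup taxa, so it is the earliest-diverging (most basal) ingroup lineage.

M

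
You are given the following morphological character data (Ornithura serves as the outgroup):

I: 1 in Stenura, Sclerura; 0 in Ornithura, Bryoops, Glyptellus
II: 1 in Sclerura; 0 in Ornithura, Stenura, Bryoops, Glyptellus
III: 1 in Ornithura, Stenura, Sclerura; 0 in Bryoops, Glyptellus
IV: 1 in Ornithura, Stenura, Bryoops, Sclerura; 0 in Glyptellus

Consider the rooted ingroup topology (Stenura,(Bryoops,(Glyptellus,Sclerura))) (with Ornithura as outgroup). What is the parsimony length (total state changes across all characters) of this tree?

Map each character onto (Stenura,(Bryoops,(Glyptellus,Sclerura))) (rooted by Ornithura) and count the minimum state changes it requires (Fitch parsimony):
I: 2; II: 1; III: 2; IV: 1.
Total tree length = 6.

6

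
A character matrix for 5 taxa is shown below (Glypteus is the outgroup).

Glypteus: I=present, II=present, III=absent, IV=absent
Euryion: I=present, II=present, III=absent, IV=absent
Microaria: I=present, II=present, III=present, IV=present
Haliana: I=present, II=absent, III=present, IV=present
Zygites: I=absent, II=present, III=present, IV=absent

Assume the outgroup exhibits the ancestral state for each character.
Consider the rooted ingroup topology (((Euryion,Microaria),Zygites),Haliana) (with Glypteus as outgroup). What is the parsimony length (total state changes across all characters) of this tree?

Map each character onto (((Euryion,Microaria),Zygites),Haliana) (rooted by Glypteus) and count the minimum state changes it requires (Fitch parsimony):
I: 1; II: 1; III: 2; IV: 2.
Total tree length = 6.

6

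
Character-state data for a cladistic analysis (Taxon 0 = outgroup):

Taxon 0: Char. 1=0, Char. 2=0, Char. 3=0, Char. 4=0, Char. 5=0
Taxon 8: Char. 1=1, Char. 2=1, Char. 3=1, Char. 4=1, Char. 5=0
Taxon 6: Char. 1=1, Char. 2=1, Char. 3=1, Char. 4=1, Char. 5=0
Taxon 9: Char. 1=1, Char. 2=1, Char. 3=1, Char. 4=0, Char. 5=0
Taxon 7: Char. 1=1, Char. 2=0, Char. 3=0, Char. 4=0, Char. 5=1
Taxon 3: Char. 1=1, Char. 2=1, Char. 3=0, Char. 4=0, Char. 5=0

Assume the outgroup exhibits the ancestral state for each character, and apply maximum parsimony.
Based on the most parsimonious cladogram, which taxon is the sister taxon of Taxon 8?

The outgroup has state '0' for every character, so '1' is the derived state throughout.
Char. 1 (derived state '1') is shared by all ingroup taxa — unites the whole ingroup.
Char. 2: derived state '1' in Taxon 3, Taxon 6, Taxon 8, and Taxon 9 only — synapomorphy for {Taxon 3, Taxon 6, Taxon 8, Taxon 9}.
Only Taxon 6, Taxon 8, and Taxon 9 show the derived state '1' for Char. 3, supporting them as a clade.
Only Taxon 6 and Taxon 8 show the derived state '1' for Char. 4, supporting them as a clade.
Char. 5: derived state '1' in Taxon 7 only — an autapomorphy, so it tells us nothing about relationships among taxa.
Most parsimonious ingroup topology: ((((Taxon 8,Taxon 6),Taxon 9),Taxon 3),Taxon 7).
Taxon 8 and Taxon 6 form a cherry on this tree, so they are sister taxa.

Taxon 6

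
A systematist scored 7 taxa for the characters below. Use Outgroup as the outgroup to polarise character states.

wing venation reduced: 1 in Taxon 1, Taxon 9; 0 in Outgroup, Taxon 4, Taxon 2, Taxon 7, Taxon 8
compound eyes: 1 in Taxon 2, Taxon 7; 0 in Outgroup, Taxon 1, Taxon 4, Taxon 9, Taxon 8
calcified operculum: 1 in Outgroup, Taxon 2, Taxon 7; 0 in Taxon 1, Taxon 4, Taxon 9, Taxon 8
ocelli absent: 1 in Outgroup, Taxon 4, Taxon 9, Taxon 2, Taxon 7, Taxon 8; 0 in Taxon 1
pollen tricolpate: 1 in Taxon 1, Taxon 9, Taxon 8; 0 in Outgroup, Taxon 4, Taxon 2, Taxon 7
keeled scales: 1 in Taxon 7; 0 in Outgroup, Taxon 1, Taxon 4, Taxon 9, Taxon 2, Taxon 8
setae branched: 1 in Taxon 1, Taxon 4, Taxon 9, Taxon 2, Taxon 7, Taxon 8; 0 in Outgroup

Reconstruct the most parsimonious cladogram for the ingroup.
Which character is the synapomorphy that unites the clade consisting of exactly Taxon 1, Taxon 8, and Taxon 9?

pollen tricolpate

Character polarity is set by the outgroup: the derived state is whichever differs from the outgroup's state, so for calcified operculum, ocelli absent the derived state is '0', and for the remaining characters it is '1'.
Only Taxon 1 and Taxon 9 show the derived state '1' for wing venation reduced, supporting them as a clade.
compound eyes: derived state '1' in Taxon 2 and Taxon 7 only — synapomorphy for {Taxon 2, Taxon 7}.
Only Taxon 1, Taxon 4, Taxon 8, and Taxon 9 show the derived state '0' for calcified operculum, supporting them as a clade.
ocelli absent: derived state '0' in Taxon 1 only — an autapomorphy, so it tells us nothing about relationships among taxa.
pollen tricolpate (derived state '1') is shared by Taxon 1, Taxon 8, and Taxon 9 — a synapomorphy uniting that clade.
keeled scales: derived state '1' in Taxon 7 only — an autapomorphy, so it tells us nothing about relationships among taxa.
setae branched (derived state '1') is shared by all ingroup taxa — unites the whole ingroup.
Most parsimonious ingroup topology: ((((Taxon 1,Taxon 9),Taxon 8),Taxon 4),(Taxon 2,Taxon 7)).
The clade {Taxon 1, Taxon 8, Taxon 9} is supported by pollen tricolpate: its derived state '1' occurs in exactly those taxa and in no other taxon (including the outgroup).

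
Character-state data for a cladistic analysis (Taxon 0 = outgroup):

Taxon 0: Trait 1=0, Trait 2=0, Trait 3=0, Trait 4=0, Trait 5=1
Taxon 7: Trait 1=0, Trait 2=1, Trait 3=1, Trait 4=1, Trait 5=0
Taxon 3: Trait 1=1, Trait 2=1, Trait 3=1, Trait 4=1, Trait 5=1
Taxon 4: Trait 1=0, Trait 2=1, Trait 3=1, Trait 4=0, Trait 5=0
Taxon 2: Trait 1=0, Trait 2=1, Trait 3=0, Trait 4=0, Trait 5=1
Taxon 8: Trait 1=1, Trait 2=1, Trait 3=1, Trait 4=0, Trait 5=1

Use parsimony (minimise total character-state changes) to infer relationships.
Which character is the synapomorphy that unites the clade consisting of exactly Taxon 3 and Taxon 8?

Trait 1

Character polarity is set by the outgroup: the derived state is whichever differs from the outgroup's state, so for Trait 5 the derived state is '0', and for the remaining characters it is '1'.
Trait 1: derived state '1' in Taxon 3 and Taxon 8 only — synapomorphy for {Taxon 3, Taxon 8}.
Trait 2 (derived state '1') is shared by all ingroup taxa — unites the whole ingroup.
Trait 3: derived state '1' in Taxon 3, Taxon 4, Taxon 7, and Taxon 8 only — synapomorphy for {Taxon 3, Taxon 4, Taxon 7, Taxon 8}.
Trait 4 groups Taxon 3 and Taxon 7, which is incompatible with the clades supported by the remaining characters; treating it as convergent (homoplasy) costs fewer steps than any alternative tree.
Trait 5 (derived state '0') is shared by Taxon 4 and Taxon 7 — a synapomorphy uniting that clade.
Most parsimonious ingroup topology: (((Taxon 7,Taxon 4),(Taxon 3,Taxon 8)),Taxon 2).
The clade {Taxon 3, Taxon 8} is supported by Trait 1: its derived state '1' occurs in exactly those taxa and in no other taxon (including the outgroup).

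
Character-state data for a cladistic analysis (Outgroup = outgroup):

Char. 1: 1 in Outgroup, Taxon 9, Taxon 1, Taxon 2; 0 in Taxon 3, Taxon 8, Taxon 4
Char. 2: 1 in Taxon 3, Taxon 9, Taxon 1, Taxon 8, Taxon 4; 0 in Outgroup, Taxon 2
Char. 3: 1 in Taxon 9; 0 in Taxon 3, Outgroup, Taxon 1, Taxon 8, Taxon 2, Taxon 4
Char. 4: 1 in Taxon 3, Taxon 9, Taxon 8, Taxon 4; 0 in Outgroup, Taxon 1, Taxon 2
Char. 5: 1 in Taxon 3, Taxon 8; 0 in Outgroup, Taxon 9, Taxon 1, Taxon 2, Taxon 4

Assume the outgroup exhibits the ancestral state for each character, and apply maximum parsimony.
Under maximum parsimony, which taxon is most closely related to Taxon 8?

Taxon 3

Character polarity is set by the outgroup: the derived state is whichever differs from the outgroup's state, so for Char. 1 the derived state is '0', and for the remaining characters it is '1'.
Char. 1: derived state '0' in Taxon 3, Taxon 4, and Taxon 8 only — synapomorphy for {Taxon 3, Taxon 4, Taxon 8}.
Only Taxon 1, Taxon 3, Taxon 4, Taxon 8, and Taxon 9 show the derived state '1' for Char. 2, supporting them as a clade.
Char. 3: derived state '1' in Taxon 9 only — an autapomorphy, so it tells us nothing about relationships among taxa.
Char. 4 (derived state '1') is shared by Taxon 3, Taxon 4, Taxon 8, and Taxon 9 — a synapomorphy uniting that clade.
Char. 5: derived state '1' in Taxon 3 and Taxon 8 only — synapomorphy for {Taxon 3, Taxon 8}.
Most parsimonious ingroup topology: (((((Taxon 3,Taxon 8),Taxon 4),Taxon 9),Taxon 1),Taxon 2).
Taxon 8 and Taxon 3 form a cherry on this tree, so they are sister taxa.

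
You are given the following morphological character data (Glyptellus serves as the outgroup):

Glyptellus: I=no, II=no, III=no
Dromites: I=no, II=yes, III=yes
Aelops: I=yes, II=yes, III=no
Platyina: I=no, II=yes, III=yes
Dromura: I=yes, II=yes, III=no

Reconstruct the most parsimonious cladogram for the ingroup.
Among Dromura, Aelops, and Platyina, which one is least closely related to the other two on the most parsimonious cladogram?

Platyina

The outgroup has state 'no' for every character, so 'yes' is the derived state throughout.
Only Aelops and Dromura show the derived state 'yes' for I, supporting them as a clade.
All ingroup taxa share the derived state 'yes' for II; it defines the ingroup but does not resolve relationships within it.
III: derived state 'yes' in Dromites and Platyina only — synapomorphy for {Dromites, Platyina}.
Most parsimonious ingroup topology: ((Dromites,Platyina),(Aelops,Dromura)).
Aelops and Dromura share a more recent common ancestor with each other than either does with Platyina, so Platyina is the least closely related of the three.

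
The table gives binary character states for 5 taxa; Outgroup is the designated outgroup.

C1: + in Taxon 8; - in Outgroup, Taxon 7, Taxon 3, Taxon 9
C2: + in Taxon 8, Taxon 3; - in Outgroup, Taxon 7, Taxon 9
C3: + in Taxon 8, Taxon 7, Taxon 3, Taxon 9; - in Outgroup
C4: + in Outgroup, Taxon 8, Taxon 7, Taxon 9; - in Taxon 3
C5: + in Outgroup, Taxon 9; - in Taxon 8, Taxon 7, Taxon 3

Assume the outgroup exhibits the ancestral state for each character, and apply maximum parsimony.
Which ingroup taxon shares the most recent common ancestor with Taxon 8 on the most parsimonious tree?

Taxon 3

Character polarity is set by the outgroup: the derived state is whichever differs from the outgroup's state, so for C4, C5 the derived state is '-', and for the remaining characters it is '+'.
C1: derived state '+' in Taxon 8 only — an autapomorphy, so it tells us nothing about relationships among taxa.
Only Taxon 3 and Taxon 8 show the derived state '+' for C2, supporting them as a clade.
C3 (derived state '+') is shared by all ingroup taxa — unites the whole ingroup.
C4: derived state '-' in Taxon 3 only — an autapomorphy, so it tells us nothing about relationships among taxa.
C5: derived state '-' in Taxon 3, Taxon 7, and Taxon 8 only — synapomorphy for {Taxon 3, Taxon 7, Taxon 8}.
Most parsimonious ingroup topology: (((Taxon 8,Taxon 3),Taxon 7),Taxon 9).
Taxon 8 and Taxon 3 form a cherry on this tree, so they are sister taxa.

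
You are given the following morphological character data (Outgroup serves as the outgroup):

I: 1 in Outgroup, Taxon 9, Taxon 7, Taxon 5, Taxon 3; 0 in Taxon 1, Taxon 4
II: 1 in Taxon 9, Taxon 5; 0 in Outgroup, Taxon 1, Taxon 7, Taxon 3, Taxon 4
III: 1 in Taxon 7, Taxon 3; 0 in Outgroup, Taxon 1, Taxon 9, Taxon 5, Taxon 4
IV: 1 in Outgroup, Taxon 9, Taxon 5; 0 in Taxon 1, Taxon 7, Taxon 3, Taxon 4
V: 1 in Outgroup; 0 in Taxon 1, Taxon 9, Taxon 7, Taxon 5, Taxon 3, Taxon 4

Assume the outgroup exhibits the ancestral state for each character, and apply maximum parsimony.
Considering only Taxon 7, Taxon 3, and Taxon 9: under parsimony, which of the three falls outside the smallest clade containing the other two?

Character polarity is set by the outgroup: the derived state is whichever differs from the outgroup's state, so for I, IV, V the derived state is '0', and for the remaining characters it is '1'.
I: derived state '0' in Taxon 1 and Taxon 4 only — synapomorphy for {Taxon 1, Taxon 4}.
II: derived state '1' in Taxon 5 and Taxon 9 only — synapomorphy for {Taxon 5, Taxon 9}.
III: derived state '1' in Taxon 3 and Taxon 7 only — synapomorphy for {Taxon 3, Taxon 7}.
Only Taxon 1, Taxon 3, Taxon 4, and Taxon 7 show the derived state '0' for IV, supporting them as a clade.
All ingroup taxa share the derived state '0' for V; it defines the ingroup but does not resolve relationships within it.
Most parsimonious ingroup topology: (((Taxon 1,Taxon 4),(Taxon 7,Taxon 3)),(Taxon 9,Taxon 5)).
Taxon 7 and Taxon 3 share a more recent common ancestor with each other than either does with Taxon 9, so Taxon 9 is the least closely related of the three.

Taxon 9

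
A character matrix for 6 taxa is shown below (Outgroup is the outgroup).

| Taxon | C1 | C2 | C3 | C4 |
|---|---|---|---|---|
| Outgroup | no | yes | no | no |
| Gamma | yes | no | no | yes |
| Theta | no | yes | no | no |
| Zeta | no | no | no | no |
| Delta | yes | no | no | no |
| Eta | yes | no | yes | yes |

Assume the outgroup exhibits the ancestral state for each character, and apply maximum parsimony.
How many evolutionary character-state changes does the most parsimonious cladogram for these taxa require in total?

4

Character polarity is set by the outgroup: the derived state is whichever differs from the outgroup's state, so for C2 the derived state is 'no', and for the remaining characters it is 'yes'.
C1 (derived state 'yes') is shared by Delta, Eta, and Gamma — a synapomorphy uniting that clade.
C2 (derived state 'no') is shared by Delta, Eta, Gamma, and Zeta — a synapomorphy uniting that clade.
C3: derived state 'yes' in Eta only — an autapomorphy, so it tells us nothing about relationships among taxa.
Only Eta and Gamma show the derived state 'yes' for C4, supporting them as a clade.
Most parsimonious ingroup topology: ((((Gamma,Eta),Delta),Zeta),Theta).
Changes per character on this tree: C1: 1; C2: 1; C3: 1; C4: 1.
Total = 4.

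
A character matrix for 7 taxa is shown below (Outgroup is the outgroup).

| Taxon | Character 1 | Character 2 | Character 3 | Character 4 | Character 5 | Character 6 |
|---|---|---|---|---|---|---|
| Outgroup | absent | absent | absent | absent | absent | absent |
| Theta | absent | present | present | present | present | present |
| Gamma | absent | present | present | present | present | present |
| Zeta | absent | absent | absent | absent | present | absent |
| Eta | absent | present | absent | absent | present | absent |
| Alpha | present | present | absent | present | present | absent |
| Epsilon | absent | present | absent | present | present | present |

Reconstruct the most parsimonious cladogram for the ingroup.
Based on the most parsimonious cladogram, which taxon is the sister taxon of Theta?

Gamma

The outgroup has state 'absent' for every character, so 'present' is the derived state throughout.
Character 1: derived state 'present' in Alpha only — an autapomorphy, so it tells us nothing about relationships among taxa.
Character 2 (derived state 'present') is shared by Alpha, Epsilon, Eta, Gamma, and Theta — a synapomorphy uniting that clade.
Character 3 (derived state 'present') is shared by Gamma and Theta — a synapomorphy uniting that clade.
Character 4 (derived state 'present') is shared by Alpha, Epsilon, Gamma, and Theta — a synapomorphy uniting that clade.
All ingroup taxa share the derived state 'present' for Character 5; it defines the ingroup but does not resolve relationships within it.
Character 6 (derived state 'present') is shared by Epsilon, Gamma, and Theta — a synapomorphy uniting that clade.
Most parsimonious ingroup topology: (((((Theta,Gamma),Epsilon),Alpha),Eta),Zeta).
Theta and Gamma form a cherry on this tree, so they are sister taxa.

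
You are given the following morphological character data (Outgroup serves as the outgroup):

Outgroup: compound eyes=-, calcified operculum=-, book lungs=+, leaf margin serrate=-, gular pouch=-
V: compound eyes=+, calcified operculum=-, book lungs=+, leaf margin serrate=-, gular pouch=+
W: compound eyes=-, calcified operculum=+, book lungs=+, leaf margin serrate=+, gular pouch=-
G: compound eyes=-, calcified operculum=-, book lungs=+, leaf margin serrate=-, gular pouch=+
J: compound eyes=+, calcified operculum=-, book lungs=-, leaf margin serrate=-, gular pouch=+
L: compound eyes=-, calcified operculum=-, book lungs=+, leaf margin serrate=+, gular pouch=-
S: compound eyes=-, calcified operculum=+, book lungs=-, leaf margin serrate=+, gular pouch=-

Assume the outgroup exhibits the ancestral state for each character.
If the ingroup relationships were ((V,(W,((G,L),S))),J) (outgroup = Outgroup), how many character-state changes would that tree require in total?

Map each character onto ((V,(W,((G,L),S))),J) (rooted by Outgroup) and count the minimum state changes it requires (Fitch parsimony):
compound eyes: 2; calcified operculum: 2; book lungs: 2; leaf margin serrate: 2; gular pouch: 3.
Total tree length = 11.

11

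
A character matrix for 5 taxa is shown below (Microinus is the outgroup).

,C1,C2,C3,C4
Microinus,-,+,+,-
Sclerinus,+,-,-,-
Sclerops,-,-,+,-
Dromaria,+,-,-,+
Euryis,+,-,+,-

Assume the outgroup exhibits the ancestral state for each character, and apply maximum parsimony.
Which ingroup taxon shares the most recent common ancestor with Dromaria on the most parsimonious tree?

Character polarity is set by the outgroup: the derived state is whichever differs from the outgroup's state, so for C2, C3 the derived state is '-', and for the remaining characters it is '+'.
C1 (derived state '+') is shared by Dromaria, Euryis, and Sclerinus — a synapomorphy uniting that clade.
All ingroup taxa share the derived state '-' for C2; it defines the ingroup but does not resolve relationships within it.
Only Dromaria and Sclerinus show the derived state '-' for C3, supporting them as a clade.
C4 (derived state '+') is unique to Dromaria (autapomorphy; uninformative for grouping).
Most parsimonious ingroup topology: (((Sclerinus,Dromaria),Euryis),Sclerops).
Dromaria and Sclerinus form a cherry on this tree, so they are sister taxa.

Sclerinus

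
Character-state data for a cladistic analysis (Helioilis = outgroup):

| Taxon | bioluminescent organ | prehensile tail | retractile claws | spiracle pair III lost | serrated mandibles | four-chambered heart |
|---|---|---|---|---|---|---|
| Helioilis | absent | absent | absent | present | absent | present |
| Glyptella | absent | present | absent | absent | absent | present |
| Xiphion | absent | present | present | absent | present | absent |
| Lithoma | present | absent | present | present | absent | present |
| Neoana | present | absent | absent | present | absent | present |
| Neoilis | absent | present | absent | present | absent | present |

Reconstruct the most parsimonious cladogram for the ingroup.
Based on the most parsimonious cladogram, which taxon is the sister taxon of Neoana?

Character polarity is set by the outgroup: the derived state is whichever differs from the outgroup's state, so for spiracle pair III lost, four-chambered heart the derived state is 'absent', and for the remaining characters it is 'present'.
Only Lithoma and Neoana show the derived state 'present' for bioluminescent organ, supporting them as a clade.
Only Glyptella, Neoilis, and Xiphion show the derived state 'present' for prehensile tail, supporting them as a clade.
retractile claws (state 'present') occurs in Lithoma and Xiphion but conflicts with the nesting implied by the other characters — most parsimoniously interpreted as homoplasy.
spiracle pair III lost: derived state 'absent' in Glyptella and Xiphion only — synapomorphy for {Glyptella, Xiphion}.
serrated mandibles: derived state 'present' in Xiphion only — an autapomorphy, so it tells us nothing about relationships among taxa.
four-chambered heart: derived state 'absent' in Xiphion only — an autapomorphy, so it tells us nothing about relationships among taxa.
Most parsimonious ingroup topology: (((Glyptella,Xiphion),Neoilis),(Lithoma,Neoana)).
Neoana and Lithoma form a cherry on this tree, so they are sister taxa.

Lithoma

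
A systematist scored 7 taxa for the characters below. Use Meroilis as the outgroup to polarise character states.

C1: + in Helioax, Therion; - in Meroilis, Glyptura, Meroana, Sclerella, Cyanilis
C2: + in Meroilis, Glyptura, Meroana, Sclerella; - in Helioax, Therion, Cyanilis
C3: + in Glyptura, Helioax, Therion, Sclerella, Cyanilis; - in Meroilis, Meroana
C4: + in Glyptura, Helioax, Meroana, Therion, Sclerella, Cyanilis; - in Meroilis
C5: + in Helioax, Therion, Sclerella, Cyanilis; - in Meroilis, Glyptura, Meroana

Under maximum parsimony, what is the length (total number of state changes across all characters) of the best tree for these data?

5

Character polarity is set by the outgroup: the derived state is whichever differs from the outgroup's state, so for C2 the derived state is '-', and for the remaining characters it is '+'.
C1 (derived state '+') is shared by Helioax and Therion — a synapomorphy uniting that clade.
C2 (derived state '-') is shared by Cyanilis, Helioax, and Therion — a synapomorphy uniting that clade.
C3: derived state '+' in Cyanilis, Glyptura, Helioax, Sclerella, and Therion only — synapomorphy for {Cyanilis, Glyptura, Helioax, Sclerella, Therion}.
All ingroup taxa share the derived state '+' for C4; it defines the ingroup but does not resolve relationships within it.
C5 (derived state '+') is shared by Cyanilis, Helioax, Sclerella, and Therion — a synapomorphy uniting that clade.
Most parsimonious ingroup topology: ((Glyptura,(((Helioax,Therion),Cyanilis),Sclerella)),Meroana).
Changes per character on this tree: C1: 1; C2: 1; C3: 1; C4: 1; C5: 1.
Total = 5.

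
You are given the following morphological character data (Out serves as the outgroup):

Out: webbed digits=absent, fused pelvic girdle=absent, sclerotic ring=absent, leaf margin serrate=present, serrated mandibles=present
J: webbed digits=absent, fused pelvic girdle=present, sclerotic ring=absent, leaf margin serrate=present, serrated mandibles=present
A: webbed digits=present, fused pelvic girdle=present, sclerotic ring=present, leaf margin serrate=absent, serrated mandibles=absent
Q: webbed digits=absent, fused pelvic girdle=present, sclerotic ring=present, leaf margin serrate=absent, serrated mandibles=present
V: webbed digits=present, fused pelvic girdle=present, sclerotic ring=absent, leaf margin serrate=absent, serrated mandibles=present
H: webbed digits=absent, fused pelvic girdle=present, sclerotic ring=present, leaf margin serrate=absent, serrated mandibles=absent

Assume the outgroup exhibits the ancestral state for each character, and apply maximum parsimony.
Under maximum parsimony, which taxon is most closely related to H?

A

Character polarity is set by the outgroup: the derived state is whichever differs from the outgroup's state, so for leaf margin serrate, serrated mandibles the derived state is 'absent', and for the remaining characters it is 'present'.
webbed digits (state 'present') occurs in A and V but conflicts with the nesting implied by the other characters — most parsimoniously interpreted as homoplasy.
fused pelvic girdle (derived state 'present') is shared by all ingroup taxa — unites the whole ingroup.
Only A, H, and Q show the derived state 'present' for sclerotic ring, supporting them as a clade.
leaf margin serrate (derived state 'absent') is shared by A, H, Q, and V — a synapomorphy uniting that clade.
Only A and H show the derived state 'absent' for serrated mandibles, supporting them as a clade.
Most parsimonious ingroup topology: (J,(((A,H),Q),V)).
H and A form a cherry on this tree, so they are sister taxa.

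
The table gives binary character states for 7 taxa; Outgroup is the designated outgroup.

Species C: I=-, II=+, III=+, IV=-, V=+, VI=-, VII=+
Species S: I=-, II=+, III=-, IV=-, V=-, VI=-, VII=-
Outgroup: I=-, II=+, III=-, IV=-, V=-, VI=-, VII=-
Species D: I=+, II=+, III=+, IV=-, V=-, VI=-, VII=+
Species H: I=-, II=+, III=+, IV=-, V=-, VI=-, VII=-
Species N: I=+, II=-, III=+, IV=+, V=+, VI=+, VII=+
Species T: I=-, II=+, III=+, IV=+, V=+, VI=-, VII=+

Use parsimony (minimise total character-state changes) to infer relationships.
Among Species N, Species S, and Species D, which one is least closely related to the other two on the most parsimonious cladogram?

Species S

Character polarity is set by the outgroup: the derived state is whichever differs from the outgroup's state, so for II the derived state is '-', and for the remaining characters it is '+'.
I groups Species D and Species N, which is incompatible with the clades supported by the remaining characters; treating it as convergent (homoplasy) costs fewer steps than any alternative tree.
II (derived state '-') is unique to Species N (autapomorphy; uninformative for grouping).
III (derived state '+') is shared by Species C, Species D, Species H, Species N, and Species T — a synapomorphy uniting that clade.
IV: derived state '+' in Species N and Species T only — synapomorphy for {Species N, Species T}.
V (derived state '+') is shared by Species C, Species N, and Species T — a synapomorphy uniting that clade.
VI (derived state '+') is unique to Species N (autapomorphy; uninformative for grouping).
VII: derived state '+' in Species C, Species D, Species N, and Species T only — synapomorphy for {Species C, Species D, Species N, Species T}.
Most parsimonious ingroup topology: (((((Species N,Species T),Species C),Species D),Species H),Species S).
Species N and Species D share a more recent common ancestor with each other than either does with Species S, so Species S is the least closely related of the three.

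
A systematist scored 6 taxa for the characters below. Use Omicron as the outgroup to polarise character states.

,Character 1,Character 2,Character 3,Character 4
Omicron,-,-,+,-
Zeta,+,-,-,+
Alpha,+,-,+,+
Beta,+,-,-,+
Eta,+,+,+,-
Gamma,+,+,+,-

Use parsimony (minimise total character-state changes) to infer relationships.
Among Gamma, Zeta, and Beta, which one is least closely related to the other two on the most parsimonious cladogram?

Gamma

Character polarity is set by the outgroup: the derived state is whichever differs from the outgroup's state, so for Character 3 the derived state is '-', and for the remaining characters it is '+'.
All ingroup taxa share the derived state '+' for Character 1; it defines the ingroup but does not resolve relationships within it.
Character 2 (derived state '+') is shared by Eta and Gamma — a synapomorphy uniting that clade.
Only Beta and Zeta show the derived state '-' for Character 3, supporting them as a clade.
Character 4 (derived state '+') is shared by Alpha, Beta, and Zeta — a synapomorphy uniting that clade.
Most parsimonious ingroup topology: (((Zeta,Beta),Alpha),(Eta,Gamma)).
Beta and Zeta share a more recent common ancestor with each other than either does with Gamma, so Gamma is the least closely related of the three.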